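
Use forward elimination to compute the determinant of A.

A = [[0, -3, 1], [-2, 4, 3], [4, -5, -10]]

Forward elimination:
R1 <-> R2   (pivot in column 1 was zero)
[ -2   4    3 ]
[  0  -3    1 ]
[  4  -5  -10 ]
R3 <- R3 - (-2)*R1:  [  0   3  -4 ]
R3 <- R3 - (-1)*R2:  [  0   0  -3 ]
Upper-triangular form:
[ -2   4   3 ]
[  0  -3   1 ]
[  0   0  -3 ]
det(A) = (-1)^1 * (-2) * (-3) * (-3) = 18  (1 row swap -> sign -1)

det(A) = 18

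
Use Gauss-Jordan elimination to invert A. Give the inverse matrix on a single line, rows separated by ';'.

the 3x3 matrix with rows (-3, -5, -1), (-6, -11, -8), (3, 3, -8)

inverse = [112/9 -43/9 29/9; -8 3 -2; 5/3 -2/3 1/3]

Gauss-Jordan on [A | I]:
R1 <- (1/-3)*R1:  [    1   5/3   1/3  |  -1/3     0     0 ]
R2 <- R2 - (-6)*R1:  [  0  -1  -6  |  -2   1   0 ]
R3 <- R3 - (3)*R1:  [  0  -2  -9  |   1   0   1 ]
R2 <- (1/-1)*R2:  [  0   1   6  |   2  -1   0 ]
R1 <- R1 - (5/3)*R2:  [     1      0  -29/3  |  -11/3    5/3      0 ]
R3 <- R3 - (-2)*R2:  [  0   0   3  |   5  -2   1 ]
R3 <- (1/3)*R3:  [    0     0     1  |   5/3  -2/3   1/3 ]
R1 <- R1 - (-29/3)*R3:  [     1      0      0  |  112/9  -43/9   29/9 ]
R2 <- R2 - (6)*R3:  [  0   1   0  |  -8   3  -2 ]
Right block of [I | A^{-1}] is the inverse:
[ 112/9  -43/9  29/9 ]
[    -8      3    -2 ]
[   5/3   -2/3   1/3 ]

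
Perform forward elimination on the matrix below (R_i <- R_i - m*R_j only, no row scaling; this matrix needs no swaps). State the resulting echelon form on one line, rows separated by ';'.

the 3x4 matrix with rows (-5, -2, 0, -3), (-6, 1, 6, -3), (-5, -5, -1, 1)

REF = [-5 -2 0 -3; 0 17/5 6 3/5; 0 0 73/17 77/17]

Forward elimination:
R2 <- R2 - (6/5)*R1:  [    0  17/5     6   3/5 ]
R3 <- R3 - (1)*R1:  [  0  -3  -1   4 ]
R3 <- R3 - (-15/17)*R2:  [     0      0  73/17  77/17 ]
Row echelon form:
[ -5    -2      0     -3 ]
[  0  17/5      6    3/5 ]
[  0     0  73/17  77/17 ]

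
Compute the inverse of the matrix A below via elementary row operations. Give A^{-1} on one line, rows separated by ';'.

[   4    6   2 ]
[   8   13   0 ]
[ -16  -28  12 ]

inverse = [39/4 -8 -13/8; -6 5 1; -1 1 1/4]

Gauss-Jordan on [A | I]:
R1 <- (1/4)*R1:  [   1  3/2  1/2  |  1/4    0    0 ]
R2 <- R2 - (8)*R1:  [  0   1  -4  |  -2   1   0 ]
R3 <- R3 - (-16)*R1:  [  0  -4  20  |   4   0   1 ]
R1 <- R1 - (3/2)*R2:  [    1     0  13/2  |  13/4  -3/2     0 ]
R3 <- R3 - (-4)*R2:  [  0   0   4  |  -4   4   1 ]
R3 <- (1/4)*R3:  [   0    0    1  |   -1    1  1/4 ]
R1 <- R1 - (13/2)*R3:  [     1      0      0  |   39/4     -8  -13/8 ]
R2 <- R2 - (-4)*R3:  [  0   1   0  |  -6   5   1 ]
Right block of [I | A^{-1}] is the inverse:
[ 39/4  -8  -13/8 ]
[   -6   5      1 ]
[   -1   1    1/4 ]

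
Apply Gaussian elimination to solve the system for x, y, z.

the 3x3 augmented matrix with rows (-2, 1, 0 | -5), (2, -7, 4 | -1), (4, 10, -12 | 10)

(4, 3, 3)

Forward elimination on [A|b]:
R2 <- R2 - (-1)*R1:  [  0  -6   4  -6 ]
R3 <- R3 - (-2)*R1:  [   0   12  -12    0 ]
R3 <- R3 - (-2)*R2:  [   0    0   -4  -12 ]
Row echelon form:
[ -2   1   0  |   -5 ]
[  0  -6   4  |   -6 ]
[  0   0  -4  |  -12 ]
Back-substitution:
z = (-12) / -4 = 3
y = (-6 - (4)*(3)) / -6 = 3
x = (-5 - (1)*(3)) / -2 = 4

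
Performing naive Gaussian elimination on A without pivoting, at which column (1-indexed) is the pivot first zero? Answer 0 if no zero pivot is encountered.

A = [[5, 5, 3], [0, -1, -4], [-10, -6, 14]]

first zero-pivot column = 0

Naive forward elimination:
R3 <- R3 - (-2)*R1:  [  0   4  20 ]
R3 <- R3 - (-4)*R2:  [ 0  0  4 ]
All pivots nonzero; naive elimination completes without hitting a zero pivot.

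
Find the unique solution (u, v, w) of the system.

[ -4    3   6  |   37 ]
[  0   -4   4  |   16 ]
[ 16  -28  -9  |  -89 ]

Forward elimination on [A|b]:
R3 <- R3 - (-4)*R1:  [   0  -16   15   59 ]
R3 <- R3 - (4)*R2:  [  0   0  -1  -5 ]
Row echelon form:
[ -4   3   6  |  37 ]
[  0  -4   4  |  16 ]
[  0   0  -1  |  -5 ]
Back-substitution:
w = (-5) / -1 = 5
v = (16 - (4)*(5)) / -4 = 1
u = (37 - (3)*(1) - (6)*(5)) / -4 = -1

(-1, 1, 5)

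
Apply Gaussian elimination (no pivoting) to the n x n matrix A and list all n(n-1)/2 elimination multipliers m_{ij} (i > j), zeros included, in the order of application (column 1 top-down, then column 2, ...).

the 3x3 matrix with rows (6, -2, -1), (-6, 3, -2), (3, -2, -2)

Forward elimination:
R2 <- R2 - (-1)*R1:  [  0   1  -3 ]
R3 <- R3 - (1/2)*R1:  [    0    -1  -3/2 ]
R3 <- R3 - (-1)*R2:  [    0     0  -9/2 ]
Multipliers (in order of application): m_{21} = -1, m_{31} = 1/2, m_{32} = -1

multipliers: -1, 1/2, -1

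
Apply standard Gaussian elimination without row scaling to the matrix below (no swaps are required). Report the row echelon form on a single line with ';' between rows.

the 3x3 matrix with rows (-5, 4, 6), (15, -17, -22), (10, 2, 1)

Forward elimination:
R2 <- R2 - (-3)*R1:  [  0  -5  -4 ]
R3 <- R3 - (-2)*R1:  [  0  10  13 ]
R3 <- R3 - (-2)*R2:  [ 0  0  5 ]
Row echelon form:
[ -5   4   6 ]
[  0  -5  -4 ]
[  0   0   5 ]

REF = [-5 4 6; 0 -5 -4; 0 0 5]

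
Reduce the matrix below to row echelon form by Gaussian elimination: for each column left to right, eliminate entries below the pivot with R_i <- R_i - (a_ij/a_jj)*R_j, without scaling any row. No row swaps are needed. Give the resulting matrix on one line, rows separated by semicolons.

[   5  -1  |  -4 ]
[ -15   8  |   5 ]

Forward elimination:
R2 <- R2 - (-3)*R1:  [  0   5  -7 ]
Row echelon form:
[ 5  -1  |  -4 ]
[ 0   5  |  -7 ]

REF = [5 -1 -4; 0 5 -7]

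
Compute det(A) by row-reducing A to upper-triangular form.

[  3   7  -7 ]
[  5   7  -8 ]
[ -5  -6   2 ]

det(A) = 73

Forward elimination:
R2 <- R2 - (5/3)*R1:  [     0  -14/3   11/3 ]
R3 <- R3 - (-5/3)*R1:  [     0   17/3  -29/3 ]
R3 <- R3 - (-17/14)*R2:  [      0       0  -73/14 ]
Upper-triangular form:
[ 3      7      -7 ]
[ 0  -14/3    11/3 ]
[ 0      0  -73/14 ]
det(A) = (-1)^0 * (3) * (-14/3) * (-73/14) = 73  (0 row swaps -> sign +1)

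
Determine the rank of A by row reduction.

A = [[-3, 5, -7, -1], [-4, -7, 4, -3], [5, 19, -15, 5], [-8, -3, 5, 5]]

Row reduction:
R2 <- R2 - (4/3)*R1:  [     0  -41/3   40/3   -5/3 ]
R3 <- R3 - (-5/3)*R1:  [     0   82/3  -80/3   10/3 ]
R4 <- R4 - (8/3)*R1:  [     0  -49/3   71/3   23/3 ]
R3 <- R3 - (-2)*R2:  [ 0  0  0  0 ]
R4 <- R4 - (49/41)*R2:  [      0       0  317/41  396/41 ]
R3 <-> R4   (pivot in column 3 was zero)
[ -3      5      -7      -1 ]
[  0  -41/3    40/3    -5/3 ]
[  0      0  317/41  396/41 ]
[  0      0       0       0 ]
Row echelon form:
[ -3      5      -7      -1 ]
[  0  -41/3    40/3    -5/3 ]
[  0      0  317/41  396/41 ]
[  0      0       0       0 ]
Nonzero rows / pivot columns: 3

rank(A) = 3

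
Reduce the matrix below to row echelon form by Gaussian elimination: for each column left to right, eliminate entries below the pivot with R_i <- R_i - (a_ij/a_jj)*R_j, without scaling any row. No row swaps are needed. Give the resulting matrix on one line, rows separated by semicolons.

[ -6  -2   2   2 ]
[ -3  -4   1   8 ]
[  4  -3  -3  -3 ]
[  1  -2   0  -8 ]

Forward elimination:
R2 <- R2 - (1/2)*R1:  [  0  -3   0   7 ]
R3 <- R3 - (-2/3)*R1:  [     0  -13/3   -5/3   -5/3 ]
R4 <- R4 - (-1/6)*R1:  [     0   -7/3    1/3  -23/3 ]
R3 <- R3 - (13/9)*R2:  [      0       0    -5/3  -106/9 ]
R4 <- R4 - (7/9)*R2:  [      0       0     1/3  -118/9 ]
R4 <- R4 - (-1/5)*R3:  [       0        0        0  -232/15 ]
Row echelon form:
[ -6  -2     2        2 ]
[  0  -3     0        7 ]
[  0   0  -5/3   -106/9 ]
[  0   0     0  -232/15 ]

REF = [-6 -2 2 2; 0 -3 0 7; 0 0 -5/3 -106/9; 0 0 0 -232/15]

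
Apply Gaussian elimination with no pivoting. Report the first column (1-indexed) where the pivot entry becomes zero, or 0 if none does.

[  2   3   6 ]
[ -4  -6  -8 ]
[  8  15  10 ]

Naive forward elimination:
R2 <- R2 - (-2)*R1:  [ 0  0  4 ]
R3 <- R3 - (4)*R1:  [   0    3  -14 ]
Matrix at this point:
[ 2  3    6 ]
[ 0  0    4 ]
[ 0  3  -14 ]
Pivot entry (2,2) is zero but row 3 has 3 in column 2 -> naive elimination stops; a row interchange (e.g. R2 <-> R3) would be required here.

first zero-pivot column = 2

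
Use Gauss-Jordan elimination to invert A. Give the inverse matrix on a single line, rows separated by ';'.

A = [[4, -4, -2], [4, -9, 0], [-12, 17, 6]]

Gauss-Jordan on [A | I]:
R1 <- (1/4)*R1:  [    1    -1  -1/2  |   1/4     0     0 ]
R2 <- R2 - (4)*R1:  [  0  -5   2  |  -1   1   0 ]
R3 <- R3 - (-12)*R1:  [ 0  5  0  |  3  0  1 ]
R2 <- (1/-5)*R2:  [    0     1  -2/5  |   1/5  -1/5     0 ]
R1 <- R1 - (-1)*R2:  [     1      0  -9/10  |   9/20   -1/5      0 ]
R3 <- R3 - (5)*R2:  [ 0  0  2  |  2  1  1 ]
R3 <- (1/2)*R3:  [   0    0    1  |    1  1/2  1/2 ]
R1 <- R1 - (-9/10)*R3:  [     1      0      0  |  27/20    1/4   9/20 ]
R2 <- R2 - (-2/5)*R3:  [   0    1    0  |  3/5    0  1/5 ]
Right block of [I | A^{-1}] is the inverse:
[ 27/20  1/4  9/20 ]
[   3/5    0   1/5 ]
[     1  1/2   1/2 ]

inverse = [27/20 1/4 9/20; 3/5 0 1/5; 1 1/2 1/2]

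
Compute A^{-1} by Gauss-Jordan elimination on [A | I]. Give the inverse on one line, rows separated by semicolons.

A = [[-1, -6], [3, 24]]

inverse = [-4 -1; 1/2 1/6]

Gauss-Jordan on [A | I]:
R1 <- (1/-1)*R1:  [  1   6  |  -1   0 ]
R2 <- R2 - (3)*R1:  [ 0  6  |  3  1 ]
R2 <- (1/6)*R2:  [   0    1  |  1/2  1/6 ]
R1 <- R1 - (6)*R2:  [  1   0  |  -4  -1 ]
Right block of [I | A^{-1}] is the inverse:
[  -4   -1 ]
[ 1/2  1/6 ]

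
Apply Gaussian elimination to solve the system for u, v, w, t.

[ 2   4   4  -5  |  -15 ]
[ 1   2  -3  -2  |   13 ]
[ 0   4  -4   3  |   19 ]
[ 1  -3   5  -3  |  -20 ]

Forward elimination on [A|b]:
R2 <- R2 - (1/2)*R1:  [    0     0    -5   1/2  41/2 ]
R4 <- R4 - (1/2)*R1:  [     0     -5      3   -1/2  -25/2 ]
R2 <-> R3   (pivot in column 2 was zero)
[ 2   4   4    -5    -15 ]
[ 0   4  -4     3     19 ]
[ 0   0  -5   1/2   41/2 ]
[ 0  -5   3  -1/2  -25/2 ]
R4 <- R4 - (-5/4)*R2:  [    0     0    -2  13/4  45/4 ]
R4 <- R4 - (2/5)*R3:  [     0      0      0  61/20  61/20 ]
Row echelon form:
[ 2  4   4     -5  |    -15 ]
[ 0  4  -4      3  |     19 ]
[ 0  0  -5    1/2  |   41/2 ]
[ 0  0   0  61/20  |  61/20 ]
Back-substitution:
t = (61/20) / (61/20) = 1
w = (41/2 - (1/2)*(1)) / -5 = -4
v = (19 - (-4)*(-4) - (3)*(1)) / 4 = 0
u = (-15 - (4)*(0) - (4)*(-4) - (-5)*(1)) / 2 = 3

(3, 0, -4, 1)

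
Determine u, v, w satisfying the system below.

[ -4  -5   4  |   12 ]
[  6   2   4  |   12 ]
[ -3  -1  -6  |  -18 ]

Forward elimination on [A|b]:
R2 <- R2 - (-3/2)*R1:  [     0  -11/2     10     30 ]
R3 <- R3 - (3/4)*R1:  [    0  11/4    -9   -27 ]
R3 <- R3 - (-1/2)*R2:  [   0    0   -4  -12 ]
Row echelon form:
[ -4     -5   4  |   12 ]
[  0  -11/2  10  |   30 ]
[  0      0  -4  |  -12 ]
Back-substitution:
w = (-12) / -4 = 3
v = (30 - (10)*(3)) / (-11/2) = 0
u = (12 - (-5)*(0) - (4)*(3)) / -4 = 0

(0, 0, 3)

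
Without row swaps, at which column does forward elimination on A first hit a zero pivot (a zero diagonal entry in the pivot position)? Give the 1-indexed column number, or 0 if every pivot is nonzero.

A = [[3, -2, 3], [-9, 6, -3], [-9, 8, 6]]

Naive forward elimination:
R2 <- R2 - (-3)*R1:  [ 0  0  6 ]
R3 <- R3 - (-3)*R1:  [  0   2  15 ]
Matrix at this point:
[ 3  -2   3 ]
[ 0   0   6 ]
[ 0   2  15 ]
Pivot entry (2,2) is zero but row 3 has 2 in column 2 -> naive elimination stops; a row interchange (e.g. R2 <-> R3) would be required here.

first zero-pivot column = 2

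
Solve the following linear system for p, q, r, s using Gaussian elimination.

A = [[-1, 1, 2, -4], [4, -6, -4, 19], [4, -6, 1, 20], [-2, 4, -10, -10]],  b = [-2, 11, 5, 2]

Forward elimination on [A|b]:
R2 <- R2 - (-4)*R1:  [  0  -2   4   3   3 ]
R3 <- R3 - (-4)*R1:  [  0  -2   9   4  -3 ]
R4 <- R4 - (2)*R1:  [   0    2  -14   -2    6 ]
R3 <- R3 - (1)*R2:  [  0   0   5   1  -6 ]
R4 <- R4 - (-1)*R2:  [   0    0  -10    1    9 ]
R4 <- R4 - (-2)*R3:  [  0   0   0   3  -3 ]
Row echelon form:
[ -1   1  2  -4  |  -2 ]
[  0  -2  4   3  |   3 ]
[  0   0  5   1  |  -6 ]
[  0   0  0   3  |  -3 ]
Back-substitution:
s = (-3) / 3 = -1
r = (-6 - (1)*(-1)) / 5 = -1
q = (3 - (4)*(-1) - (3)*(-1)) / -2 = -5
p = (-2 - (1)*(-5) - (2)*(-1) - (-4)*(-1)) / -1 = -1

(-1, -5, -1, -1)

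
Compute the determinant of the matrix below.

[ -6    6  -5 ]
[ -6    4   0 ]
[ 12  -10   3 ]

Forward elimination:
R2 <- R2 - (1)*R1:  [  0  -2   5 ]
R3 <- R3 - (-2)*R1:  [  0   2  -7 ]
R3 <- R3 - (-1)*R2:  [  0   0  -2 ]
Upper-triangular form:
[ -6   6  -5 ]
[  0  -2   5 ]
[  0   0  -2 ]
det(A) = (-1)^0 * (-6) * (-2) * (-2) = -24  (0 row swaps -> sign +1)

det(A) = -24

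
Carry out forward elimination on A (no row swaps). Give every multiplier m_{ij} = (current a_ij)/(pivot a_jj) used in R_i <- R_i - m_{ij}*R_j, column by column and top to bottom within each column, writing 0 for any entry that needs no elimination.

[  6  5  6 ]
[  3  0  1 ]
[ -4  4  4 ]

Forward elimination:
R2 <- R2 - (1/2)*R1:  [    0  -5/2    -2 ]
R3 <- R3 - (-2/3)*R1:  [    0  22/3     8 ]
R3 <- R3 - (-44/15)*R2:  [     0      0  32/15 ]
Multipliers (in order of application): m_{21} = 1/2, m_{31} = -2/3, m_{32} = -44/15

multipliers: 1/2, -2/3, -44/15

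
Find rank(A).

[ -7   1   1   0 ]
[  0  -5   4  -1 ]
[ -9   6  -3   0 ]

rank(A) = 3

Row reduction:
R3 <- R3 - (9/7)*R1:  [     0   33/7  -30/7      0 ]
R3 <- R3 - (-33/35)*R2:  [      0       0  -18/35  -33/35 ]
Row echelon form:
[ -7   1       1       0 ]
[  0  -5       4      -1 ]
[  0   0  -18/35  -33/35 ]
Nonzero rows / pivot columns: 3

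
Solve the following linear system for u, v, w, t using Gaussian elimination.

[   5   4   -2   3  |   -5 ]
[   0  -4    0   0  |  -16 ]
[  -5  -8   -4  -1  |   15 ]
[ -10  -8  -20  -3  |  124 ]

(-5, 4, -5, -2)

Forward elimination on [A|b]:
R3 <- R3 - (-1)*R1:  [  0  -4  -6   2  10 ]
R4 <- R4 - (-2)*R1:  [   0    0  -24    3  114 ]
R3 <- R3 - (1)*R2:  [  0   0  -6   2  26 ]
R4 <- R4 - (4)*R3:  [  0   0   0  -5  10 ]
Row echelon form:
[ 5   4  -2   3  |   -5 ]
[ 0  -4   0   0  |  -16 ]
[ 0   0  -6   2  |   26 ]
[ 0   0   0  -5  |   10 ]
Back-substitution:
t = (10) / -5 = -2
w = (26 - (2)*(-2)) / -6 = -5
v = (-16) / -4 = 4
u = (-5 - (4)*(4) - (-2)*(-5) - (3)*(-2)) / 5 = -5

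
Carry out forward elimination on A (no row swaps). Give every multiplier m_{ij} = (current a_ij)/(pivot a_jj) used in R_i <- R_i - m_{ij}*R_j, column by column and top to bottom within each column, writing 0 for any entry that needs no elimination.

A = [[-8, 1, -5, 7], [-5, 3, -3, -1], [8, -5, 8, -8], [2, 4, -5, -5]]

Forward elimination:
R2 <- R2 - (5/8)*R1:  [     0   19/8    1/8  -43/8 ]
R3 <- R3 - (-1)*R1:  [  0  -4   3  -1 ]
R4 <- R4 - (-1/4)*R1:  [     0   17/4  -25/4  -13/4 ]
R3 <- R3 - (-32/19)*R2:  [       0        0    61/19  -191/19 ]
R4 <- R4 - (34/19)*R2:  [       0        0  -123/19   121/19 ]
R4 <- R4 - (-123/61)*R3:  [       0        0        0  -848/61 ]
Multipliers (in order of application): m_{21} = 5/8, m_{31} = -1, m_{41} = -1/4, m_{32} = -32/19, m_{42} = 34/19, m_{43} = -123/61

multipliers: 5/8, -1, -1/4, -32/19, 34/19, -123/61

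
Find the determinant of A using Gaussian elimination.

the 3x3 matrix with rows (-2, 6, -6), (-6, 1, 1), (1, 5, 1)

det(A) = 236

Forward elimination:
R2 <- R2 - (3)*R1:  [   0  -17   19 ]
R3 <- R3 - (-1/2)*R1:  [  0   8  -2 ]
R3 <- R3 - (-8/17)*R2:  [      0       0  118/17 ]
Upper-triangular form:
[ -2    6      -6 ]
[  0  -17      19 ]
[  0    0  118/17 ]
det(A) = (-1)^0 * (-2) * (-17) * (118/17) = 236  (0 row swaps -> sign +1)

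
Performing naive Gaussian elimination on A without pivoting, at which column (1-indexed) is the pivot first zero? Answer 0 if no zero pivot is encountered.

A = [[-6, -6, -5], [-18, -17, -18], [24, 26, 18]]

first zero-pivot column = 0

Naive forward elimination:
R2 <- R2 - (3)*R1:  [  0   1  -3 ]
R3 <- R3 - (-4)*R1:  [  0   2  -2 ]
R3 <- R3 - (2)*R2:  [ 0  0  4 ]
All pivots nonzero; naive elimination completes without hitting a zero pivot.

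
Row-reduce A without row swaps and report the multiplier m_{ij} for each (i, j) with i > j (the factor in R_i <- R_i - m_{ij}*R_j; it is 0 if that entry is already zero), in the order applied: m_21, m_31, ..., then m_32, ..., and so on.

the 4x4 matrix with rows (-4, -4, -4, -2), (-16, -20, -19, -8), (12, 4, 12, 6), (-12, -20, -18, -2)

multipliers: 4, -3, 3, 2, 2, 0

Forward elimination:
R2 <- R2 - (4)*R1:  [  0  -4  -3   0 ]
R3 <- R3 - (-3)*R1:  [  0  -8   0   0 ]
R4 <- R4 - (3)*R1:  [  0  -8  -6   4 ]
R3 <- R3 - (2)*R2:  [ 0  0  6  0 ]
R4 <- R4 - (2)*R2:  [ 0  0  0  4 ]
R4: entry in column 3 is already 0 -> m_{43} = 0 (no row operation needed)
Multipliers (in order of application): m_{21} = 4, m_{31} = -3, m_{41} = 3, m_{32} = 2, m_{42} = 2, m_{43} = 0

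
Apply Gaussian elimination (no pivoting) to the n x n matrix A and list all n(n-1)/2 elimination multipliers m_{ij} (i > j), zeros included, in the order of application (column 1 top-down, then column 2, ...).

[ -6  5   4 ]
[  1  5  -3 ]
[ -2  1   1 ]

multipliers: -1/6, 1/3, -4/35

Forward elimination:
R2 <- R2 - (-1/6)*R1:  [    0  35/6  -7/3 ]
R3 <- R3 - (1/3)*R1:  [    0  -2/3  -1/3 ]
R3 <- R3 - (-4/35)*R2:  [    0     0  -3/5 ]
Multipliers (in order of application): m_{21} = -1/6, m_{31} = 1/3, m_{32} = -4/35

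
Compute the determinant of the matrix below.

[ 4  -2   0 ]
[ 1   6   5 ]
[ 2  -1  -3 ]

det(A) = -78

Forward elimination:
R2 <- R2 - (1/4)*R1:  [    0  13/2     5 ]
R3 <- R3 - (1/2)*R1:  [  0   0  -3 ]
Upper-triangular form:
[ 4    -2   0 ]
[ 0  13/2   5 ]
[ 0     0  -3 ]
det(A) = (-1)^0 * (4) * (13/2) * (-3) = -78  (0 row swaps -> sign +1)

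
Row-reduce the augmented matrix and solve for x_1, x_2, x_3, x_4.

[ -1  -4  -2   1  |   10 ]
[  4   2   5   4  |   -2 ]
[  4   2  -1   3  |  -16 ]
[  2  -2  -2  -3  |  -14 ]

Forward elimination on [A|b]:
R2 <- R2 - (-4)*R1:  [   0  -14   -3    8   38 ]
R3 <- R3 - (-4)*R1:  [   0  -14   -9    7   24 ]
R4 <- R4 - (-2)*R1:  [   0  -10   -6   -1    6 ]
R3 <- R3 - (1)*R2:  [   0    0   -6   -1  -14 ]
R4 <- R4 - (5/7)*R2:  [      0       0   -27/7   -47/7  -148/7 ]
R4 <- R4 - (9/14)*R3:  [      0       0       0  -85/14   -85/7 ]
Row echelon form:
[ -1   -4  -2       1  |     10 ]
[  0  -14  -3       8  |     38 ]
[  0    0  -6      -1  |    -14 ]
[  0    0   0  -85/14  |  -85/7 ]
Back-substitution:
x_4 = (-85/7) / (-85/14) = 2
x_3 = (-14 - (-1)*(2)) / -6 = 2
x_2 = (38 - (-3)*(2) - (8)*(2)) / -14 = -2
x_1 = (10 - (-4)*(-2) - (-2)*(2) - (1)*(2)) / -1 = -4

(-4, -2, 2, 2)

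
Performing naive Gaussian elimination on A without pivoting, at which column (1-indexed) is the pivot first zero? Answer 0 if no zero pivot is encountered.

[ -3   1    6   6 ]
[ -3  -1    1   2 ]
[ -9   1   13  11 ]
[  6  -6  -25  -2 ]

Naive forward elimination:
R2 <- R2 - (1)*R1:  [  0  -2  -5  -4 ]
R3 <- R3 - (3)*R1:  [  0  -2  -5  -7 ]
R4 <- R4 - (-2)*R1:  [   0   -4  -13   10 ]
R3 <- R3 - (1)*R2:  [  0   0   0  -3 ]
R4 <- R4 - (2)*R2:  [  0   0  -3  18 ]
Matrix at this point:
[ -3   1   6   6 ]
[  0  -2  -5  -4 ]
[  0   0   0  -3 ]
[  0   0  -3  18 ]
Pivot entry (3,3) is zero but row 4 has -3 in column 3 -> naive elimination stops; a row interchange (e.g. R3 <-> R4) would be required here.

first zero-pivot column = 3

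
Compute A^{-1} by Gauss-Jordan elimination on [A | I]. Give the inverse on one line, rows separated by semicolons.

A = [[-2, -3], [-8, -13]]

Gauss-Jordan on [A | I]:
R1 <- (1/-2)*R1:  [    1   3/2  |  -1/2     0 ]
R2 <- R2 - (-8)*R1:  [  0  -1  |  -4   1 ]
R2 <- (1/-1)*R2:  [  0   1  |   4  -1 ]
R1 <- R1 - (3/2)*R2:  [     1      0  |  -13/2    3/2 ]
Right block of [I | A^{-1}] is the inverse:
[ -13/2  3/2 ]
[     4   -1 ]

inverse = [-13/2 3/2; 4 -1]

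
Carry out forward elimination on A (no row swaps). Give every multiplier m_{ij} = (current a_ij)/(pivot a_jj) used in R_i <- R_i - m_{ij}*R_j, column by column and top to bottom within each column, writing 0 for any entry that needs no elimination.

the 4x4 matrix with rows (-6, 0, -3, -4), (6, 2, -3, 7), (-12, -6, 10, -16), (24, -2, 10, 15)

Forward elimination:
R2 <- R2 - (-1)*R1:  [  0   2  -6   3 ]
R3 <- R3 - (2)*R1:  [  0  -6  16  -8 ]
R4 <- R4 - (-4)*R1:  [  0  -2  -2  -1 ]
R3 <- R3 - (-3)*R2:  [  0   0  -2   1 ]
R4 <- R4 - (-1)*R2:  [  0   0  -8   2 ]
R4 <- R4 - (4)*R3:  [  0   0   0  -2 ]
Multipliers (in order of application): m_{21} = -1, m_{31} = 2, m_{41} = -4, m_{32} = -3, m_{42} = -1, m_{43} = 4

multipliers: -1, 2, -4, -3, -1, 4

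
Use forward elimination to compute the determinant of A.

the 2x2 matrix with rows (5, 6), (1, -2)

det(A) = -16

Forward elimination:
R2 <- R2 - (1/5)*R1:  [     0  -16/5 ]
Upper-triangular form:
[ 5      6 ]
[ 0  -16/5 ]
det(A) = (-1)^0 * (5) * (-16/5) = -16  (0 row swaps -> sign +1)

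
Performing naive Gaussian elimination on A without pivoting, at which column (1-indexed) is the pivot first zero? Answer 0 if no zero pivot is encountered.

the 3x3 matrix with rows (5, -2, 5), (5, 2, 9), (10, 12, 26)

Naive forward elimination:
R2 <- R2 - (1)*R1:  [ 0  4  4 ]
R3 <- R3 - (2)*R1:  [  0  16  16 ]
R3 <- R3 - (4)*R2:  [ 0  0  0 ]
Matrix at this point:
[ 5  -2  5 ]
[ 0   4  4 ]
[ 0   0  0 ]
Pivot entry (3,3) in the last row is zero and there are no rows below to swap with -> zero pivot in column 3 (A is singular).

first zero-pivot column = 3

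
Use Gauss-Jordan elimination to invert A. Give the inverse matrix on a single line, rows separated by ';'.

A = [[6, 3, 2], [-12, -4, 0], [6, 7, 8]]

Gauss-Jordan on [A | I]:
R1 <- (1/6)*R1:  [   1  1/2  1/3  |  1/6    0    0 ]
R2 <- R2 - (-12)*R1:  [ 0  2  4  |  2  1  0 ]
R3 <- R3 - (6)*R1:  [  0   4   6  |  -1   0   1 ]
R2 <- (1/2)*R2:  [   0    1    2  |    1  1/2    0 ]
R1 <- R1 - (1/2)*R2:  [    1     0  -2/3  |  -1/3  -1/4     0 ]
R3 <- R3 - (4)*R2:  [  0   0  -2  |  -5  -2   1 ]
R3 <- (1/-2)*R3:  [    0     0     1  |   5/2     1  -1/2 ]
R1 <- R1 - (-2/3)*R3:  [    1     0     0  |   4/3  5/12  -1/3 ]
R2 <- R2 - (2)*R3:  [    0     1     0  |    -4  -3/2     1 ]
Right block of [I | A^{-1}] is the inverse:
[ 4/3  5/12  -1/3 ]
[  -4  -3/2     1 ]
[ 5/2     1  -1/2 ]

inverse = [4/3 5/12 -1/3; -4 -3/2 1; 5/2 1 -1/2]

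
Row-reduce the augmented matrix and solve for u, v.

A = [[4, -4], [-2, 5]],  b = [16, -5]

(5, 1)

Forward elimination on [A|b]:
R2 <- R2 - (-1/2)*R1:  [ 0  3  3 ]
Row echelon form:
[ 4  -4  |  16 ]
[ 0   3  |   3 ]
Back-substitution:
v = (3) / 3 = 1
u = (16 - (-4)*(1)) / 4 = 5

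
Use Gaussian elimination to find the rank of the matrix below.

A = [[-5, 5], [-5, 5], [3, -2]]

rank(A) = 2

Row reduction:
R2 <- R2 - (1)*R1:  [ 0  0 ]
R3 <- R3 - (-3/5)*R1:  [ 0  1 ]
R2 <-> R3   (pivot in column 2 was zero)
[ -5  5 ]
[  0  1 ]
[  0  0 ]
Row echelon form:
[ -5  5 ]
[  0  1 ]
[  0  0 ]
Nonzero rows / pivot columns: 2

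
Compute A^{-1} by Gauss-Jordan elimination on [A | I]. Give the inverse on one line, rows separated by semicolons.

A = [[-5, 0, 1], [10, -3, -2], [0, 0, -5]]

Gauss-Jordan on [A | I]:
R1 <- (1/-5)*R1:  [    1     0  -1/5  |  -1/5     0     0 ]
R2 <- R2 - (10)*R1:  [  0  -3   0  |   2   1   0 ]
R2 <- (1/-3)*R2:  [    0     1     0  |  -2/3  -1/3     0 ]
R3 <- (1/-5)*R3:  [    0     0     1  |     0     0  -1/5 ]
R1 <- R1 - (-1/5)*R3:  [     1      0      0  |   -1/5      0  -1/25 ]
Right block of [I | A^{-1}] is the inverse:
[ -1/5     0  -1/25 ]
[ -2/3  -1/3      0 ]
[    0     0   -1/5 ]

inverse = [-1/5 0 -1/25; -2/3 -1/3 0; 0 0 -1/5]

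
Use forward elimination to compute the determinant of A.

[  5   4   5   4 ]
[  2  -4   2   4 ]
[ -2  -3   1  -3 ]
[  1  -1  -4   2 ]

Forward elimination:
R2 <- R2 - (2/5)*R1:  [     0  -28/5      0   12/5 ]
R3 <- R3 - (-2/5)*R1:  [    0  -7/5     3  -7/5 ]
R4 <- R4 - (1/5)*R1:  [    0  -9/5    -5   6/5 ]
R3 <- R3 - (1/4)*R2:  [  0   0   3  -2 ]
R4 <- R4 - (9/28)*R2:  [   0    0   -5  3/7 ]
R4 <- R4 - (-5/3)*R3:  [      0       0       0  -61/21 ]
Upper-triangular form:
[ 5      4  5       4 ]
[ 0  -28/5  0    12/5 ]
[ 0      0  3      -2 ]
[ 0      0  0  -61/21 ]
det(A) = (-1)^0 * (5) * (-28/5) * (3) * (-61/21) = 244  (0 row swaps -> sign +1)

det(A) = 244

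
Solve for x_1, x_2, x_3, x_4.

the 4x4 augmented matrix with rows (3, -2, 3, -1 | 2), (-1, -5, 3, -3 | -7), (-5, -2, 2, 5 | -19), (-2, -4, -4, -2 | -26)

(0, 5, 3, -3)

Forward elimination on [A|b]:
R2 <- R2 - (-1/3)*R1:  [     0  -17/3      4  -10/3  -19/3 ]
R3 <- R3 - (-5/3)*R1:  [     0  -16/3      7   10/3  -47/3 ]
R4 <- R4 - (-2/3)*R1:  [     0  -16/3     -2   -8/3  -74/3 ]
R3 <- R3 - (16/17)*R2:  [       0        0    55/17   110/17  -165/17 ]
R4 <- R4 - (16/17)*R2:  [       0        0   -98/17     8/17  -318/17 ]
R4 <- R4 - (-98/55)*R3:  [   0    0    0   12  -36 ]
Row echelon form:
[ 3     -2      3      -1  |        2 ]
[ 0  -17/3      4   -10/3  |    -19/3 ]
[ 0      0  55/17  110/17  |  -165/17 ]
[ 0      0      0      12  |      -36 ]
Back-substitution:
x_4 = (-36) / 12 = -3
x_3 = (-165/17 - (110/17)*(-3)) / (55/17) = 3
x_2 = (-19/3 - (4)*(3) - (-10/3)*(-3)) / (-17/3) = 5
x_1 = (2 - (-2)*(5) - (3)*(3) - (-1)*(-3)) / 3 = 0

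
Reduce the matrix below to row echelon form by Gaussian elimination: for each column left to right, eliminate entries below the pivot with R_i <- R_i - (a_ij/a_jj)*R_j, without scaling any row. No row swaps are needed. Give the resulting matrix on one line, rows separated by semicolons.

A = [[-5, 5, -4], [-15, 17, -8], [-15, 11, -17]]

REF = [-5 5 -4; 0 2 4; 0 0 3]

Forward elimination:
R2 <- R2 - (3)*R1:  [ 0  2  4 ]
R3 <- R3 - (3)*R1:  [  0  -4  -5 ]
R3 <- R3 - (-2)*R2:  [ 0  0  3 ]
Row echelon form:
[ -5  5  -4 ]
[  0  2   4 ]
[  0  0   3 ]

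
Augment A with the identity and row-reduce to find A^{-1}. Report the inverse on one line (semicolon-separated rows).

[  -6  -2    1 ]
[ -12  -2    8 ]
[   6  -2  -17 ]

Gauss-Jordan on [A | I]:
R1 <- (1/-6)*R1:  [    1   1/3  -1/6  |  -1/6     0     0 ]
R2 <- R2 - (-12)*R1:  [  0   2   6  |  -2   1   0 ]
R3 <- R3 - (6)*R1:  [   0   -4  -16  |    1    0    1 ]
R2 <- (1/2)*R2:  [   0    1    3  |   -1  1/2    0 ]
R1 <- R1 - (1/3)*R2:  [    1     0  -7/6  |   1/6  -1/6     0 ]
R3 <- R3 - (-4)*R2:  [  0   0  -4  |  -3   2   1 ]
R3 <- (1/-4)*R3:  [    0     0     1  |   3/4  -1/2  -1/4 ]
R1 <- R1 - (-7/6)*R3:  [     1      0      0  |  25/24   -3/4  -7/24 ]
R2 <- R2 - (3)*R3:  [     0      1      0  |  -13/4      2    3/4 ]
Right block of [I | A^{-1}] is the inverse:
[ 25/24  -3/4  -7/24 ]
[ -13/4     2    3/4 ]
[   3/4  -1/2   -1/4 ]

inverse = [25/24 -3/4 -7/24; -13/4 2 3/4; 3/4 -1/2 -1/4]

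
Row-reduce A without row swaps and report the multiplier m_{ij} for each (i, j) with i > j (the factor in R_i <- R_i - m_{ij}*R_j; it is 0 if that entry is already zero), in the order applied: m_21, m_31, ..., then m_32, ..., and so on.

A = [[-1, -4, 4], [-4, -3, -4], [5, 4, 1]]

multipliers: 4, -5, -16/13

Forward elimination:
R2 <- R2 - (4)*R1:  [   0   13  -20 ]
R3 <- R3 - (-5)*R1:  [   0  -16   21 ]
R3 <- R3 - (-16/13)*R2:  [      0       0  -47/13 ]
Multipliers (in order of application): m_{21} = 4, m_{31} = -5, m_{32} = -16/13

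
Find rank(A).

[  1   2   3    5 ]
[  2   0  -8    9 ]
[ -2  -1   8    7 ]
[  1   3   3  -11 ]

rank(A) = 3

Row reduction:
R2 <- R2 - (2)*R1:  [   0   -4  -14   -1 ]
R3 <- R3 - (-2)*R1:  [  0   3  14  17 ]
R4 <- R4 - (1)*R1:  [   0    1    0  -16 ]
R3 <- R3 - (-3/4)*R2:  [    0     0   7/2  65/4 ]
R4 <- R4 - (-1/4)*R2:  [     0      0   -7/2  -65/4 ]
R4 <- R4 - (-1)*R3:  [ 0  0  0  0 ]
Row echelon form:
[ 1   2    3     5 ]
[ 0  -4  -14    -1 ]
[ 0   0  7/2  65/4 ]
[ 0   0    0     0 ]
Nonzero rows / pivot columns: 3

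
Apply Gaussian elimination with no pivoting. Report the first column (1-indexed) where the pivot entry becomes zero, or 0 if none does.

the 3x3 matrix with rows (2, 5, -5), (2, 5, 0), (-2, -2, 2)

Naive forward elimination:
R2 <- R2 - (1)*R1:  [ 0  0  5 ]
R3 <- R3 - (-1)*R1:  [  0   3  -3 ]
Matrix at this point:
[ 2  5  -5 ]
[ 0  0   5 ]
[ 0  3  -3 ]
Pivot entry (2,2) is zero but row 3 has 3 in column 2 -> naive elimination stops; a row interchange (e.g. R2 <-> R3) would be required here.

first zero-pivot column = 2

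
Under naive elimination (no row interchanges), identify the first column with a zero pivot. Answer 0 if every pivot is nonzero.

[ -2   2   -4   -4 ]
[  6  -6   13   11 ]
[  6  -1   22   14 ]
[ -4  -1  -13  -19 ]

first zero-pivot column = 2

Naive forward elimination:
R2 <- R2 - (-3)*R1:  [  0   0   1  -1 ]
R3 <- R3 - (-3)*R1:  [  0   5  10   2 ]
R4 <- R4 - (2)*R1:  [   0   -5   -5  -11 ]
Matrix at this point:
[ -2   2  -4   -4 ]
[  0   0   1   -1 ]
[  0   5  10    2 ]
[  0  -5  -5  -11 ]
Pivot entry (2,2) is zero but row 3 has 5 in column 2 -> naive elimination stops; a row interchange (e.g. R2 <-> R3) would be required here.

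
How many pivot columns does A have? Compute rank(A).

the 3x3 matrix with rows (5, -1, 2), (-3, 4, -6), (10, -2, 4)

rank(A) = 2

Row reduction:
R2 <- R2 - (-3/5)*R1:  [     0   17/5  -24/5 ]
R3 <- R3 - (2)*R1:  [ 0  0  0 ]
Row echelon form:
[ 5    -1      2 ]
[ 0  17/5  -24/5 ]
[ 0     0      0 ]
Nonzero rows / pivot columns: 2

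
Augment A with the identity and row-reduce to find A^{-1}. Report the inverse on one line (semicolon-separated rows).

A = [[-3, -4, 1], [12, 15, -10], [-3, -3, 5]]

inverse = [-15/2 -17/6 -25/6; 5 2 3; -3/2 -1/2 -1/2]

Gauss-Jordan on [A | I]:
R1 <- (1/-3)*R1:  [    1   4/3  -1/3  |  -1/3     0     0 ]
R2 <- R2 - (12)*R1:  [  0  -1  -6  |   4   1   0 ]
R3 <- R3 - (-3)*R1:  [  0   1   4  |  -1   0   1 ]
R2 <- (1/-1)*R2:  [  0   1   6  |  -4  -1   0 ]
R1 <- R1 - (4/3)*R2:  [     1      0  -25/3  |      5    4/3      0 ]
R3 <- R3 - (1)*R2:  [  0   0  -2  |   3   1   1 ]
R3 <- (1/-2)*R3:  [    0     0     1  |  -3/2  -1/2  -1/2 ]
R1 <- R1 - (-25/3)*R3:  [     1      0      0  |  -15/2  -17/6  -25/6 ]
R2 <- R2 - (6)*R3:  [ 0  1  0  |  5  2  3 ]
Right block of [I | A^{-1}] is the inverse:
[ -15/2  -17/6  -25/6 ]
[     5      2      3 ]
[  -3/2   -1/2   -1/2 ]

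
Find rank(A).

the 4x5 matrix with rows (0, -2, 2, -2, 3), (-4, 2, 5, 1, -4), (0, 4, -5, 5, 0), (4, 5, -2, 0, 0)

rank(A) = 4

Row reduction:
R1 <-> R2   (pivot in column 1 was zero)
[ -4   2   5   1  -4 ]
[  0  -2   2  -2   3 ]
[  0   4  -5   5   0 ]
[  4   5  -2   0   0 ]
R4 <- R4 - (-1)*R1:  [  0   7   3   1  -4 ]
R3 <- R3 - (-2)*R2:  [  0   0  -1   1   6 ]
R4 <- R4 - (-7/2)*R2:  [    0     0    10    -6  13/2 ]
R4 <- R4 - (-10)*R3:  [     0      0      0      4  133/2 ]
Row echelon form:
[ -4   2   5   1     -4 ]
[  0  -2   2  -2      3 ]
[  0   0  -1   1      6 ]
[  0   0   0   4  133/2 ]
Nonzero rows / pivot columns: 4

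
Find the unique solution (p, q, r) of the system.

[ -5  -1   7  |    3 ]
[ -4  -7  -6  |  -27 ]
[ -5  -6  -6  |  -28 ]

(2, 1, 2)

Forward elimination on [A|b]:
R2 <- R2 - (4/5)*R1:  [      0   -31/5   -58/5  -147/5 ]
R3 <- R3 - (1)*R1:  [   0   -5  -13  -31 ]
R3 <- R3 - (25/31)*R2:  [       0        0  -113/31  -226/31 ]
Row echelon form:
[ -5     -1        7  |        3 ]
[  0  -31/5    -58/5  |   -147/5 ]
[  0      0  -113/31  |  -226/31 ]
Back-substitution:
r = (-226/31) / (-113/31) = 2
q = (-147/5 - (-58/5)*(2)) / (-31/5) = 1
p = (3 - (-1)*(1) - (7)*(2)) / -5 = 2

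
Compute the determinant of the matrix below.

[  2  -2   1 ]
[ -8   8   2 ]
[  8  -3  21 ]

Forward elimination:
R2 <- R2 - (-4)*R1:  [ 0  0  6 ]
R3 <- R3 - (4)*R1:  [  0   5  17 ]
R2 <-> R3   (pivot in column 2 was zero)
[ 2  -2   1 ]
[ 0   5  17 ]
[ 0   0   6 ]
Upper-triangular form:
[ 2  -2   1 ]
[ 0   5  17 ]
[ 0   0   6 ]
det(A) = (-1)^1 * (2) * (5) * (6) = -60  (1 row swap -> sign -1)

det(A) = -60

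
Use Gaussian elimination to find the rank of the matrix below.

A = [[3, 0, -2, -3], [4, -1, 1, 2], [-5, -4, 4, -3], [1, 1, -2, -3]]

rank(A) = 4

Row reduction:
R2 <- R2 - (4/3)*R1:  [    0    -1  11/3     6 ]
R3 <- R3 - (-5/3)*R1:  [   0   -4  2/3   -8 ]
R4 <- R4 - (1/3)*R1:  [    0     1  -4/3    -2 ]
R3 <- R3 - (4)*R2:  [   0    0  -14  -32 ]
R4 <- R4 - (-1)*R2:  [   0    0  7/3    4 ]
R4 <- R4 - (-1/6)*R3:  [    0     0     0  -4/3 ]
Row echelon form:
[ 3   0    -2    -3 ]
[ 0  -1  11/3     6 ]
[ 0   0   -14   -32 ]
[ 0   0     0  -4/3 ]
Nonzero rows / pivot columns: 4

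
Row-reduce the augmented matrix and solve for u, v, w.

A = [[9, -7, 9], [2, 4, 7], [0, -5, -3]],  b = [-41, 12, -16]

(-5, 2, 2)

Forward elimination on [A|b]:
R2 <- R2 - (2/9)*R1:  [     0   50/9      5  190/9 ]
R3 <- R3 - (-9/10)*R2:  [   0    0  3/2    3 ]
Row echelon form:
[ 9    -7    9  |    -41 ]
[ 0  50/9    5  |  190/9 ]
[ 0     0  3/2  |      3 ]
Back-substitution:
w = (3) / (3/2) = 2
v = (190/9 - (5)*(2)) / (50/9) = 2
u = (-41 - (-7)*(2) - (9)*(2)) / 9 = -5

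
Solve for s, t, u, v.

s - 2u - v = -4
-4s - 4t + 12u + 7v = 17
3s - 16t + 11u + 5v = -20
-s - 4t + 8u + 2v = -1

(-1, 2, 0, 3)

Forward elimination on [A|b]:
R2 <- R2 - (-4)*R1:  [  0  -4   4   3   1 ]
R3 <- R3 - (3)*R1:  [   0  -16   17    8   -8 ]
R4 <- R4 - (-1)*R1:  [  0  -4   6   1  -5 ]
R3 <- R3 - (4)*R2:  [   0    0    1   -4  -12 ]
R4 <- R4 - (1)*R2:  [  0   0   2  -2  -6 ]
R4 <- R4 - (2)*R3:  [  0   0   0   6  18 ]
Row echelon form:
[ 1   0  -2  -1  |   -4 ]
[ 0  -4   4   3  |    1 ]
[ 0   0   1  -4  |  -12 ]
[ 0   0   0   6  |   18 ]
Back-substitution:
v = (18) / 6 = 3
u = (-12 - (-4)*(3)) / 1 = 0
t = (1 - (4)*(0) - (3)*(3)) / -4 = 2
s = (-4 - (-2)*(0) - (-1)*(3)) / 1 = -1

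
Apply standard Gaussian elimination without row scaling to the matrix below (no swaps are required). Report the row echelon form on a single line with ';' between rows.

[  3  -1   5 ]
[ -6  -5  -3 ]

REF = [3 -1 5; 0 -7 7]

Forward elimination:
R2 <- R2 - (-2)*R1:  [  0  -7   7 ]
Row echelon form:
[ 3  -1  5 ]
[ 0  -7  7 ]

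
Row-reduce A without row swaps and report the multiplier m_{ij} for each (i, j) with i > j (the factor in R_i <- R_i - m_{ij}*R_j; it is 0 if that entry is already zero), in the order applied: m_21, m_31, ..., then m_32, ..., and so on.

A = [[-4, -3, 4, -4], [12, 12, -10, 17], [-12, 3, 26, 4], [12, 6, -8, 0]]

Forward elimination:
R2 <- R2 - (-3)*R1:  [ 0  3  2  5 ]
R3 <- R3 - (3)*R1:  [  0  12  14  16 ]
R4 <- R4 - (-3)*R1:  [   0   -3    4  -12 ]
R3 <- R3 - (4)*R2:  [  0   0   6  -4 ]
R4 <- R4 - (-1)*R2:  [  0   0   6  -7 ]
R4 <- R4 - (1)*R3:  [  0   0   0  -3 ]
Multipliers (in order of application): m_{21} = -3, m_{31} = 3, m_{41} = -3, m_{32} = 4, m_{42} = -1, m_{43} = 1

multipliers: -3, 3, -3, 4, -1, 1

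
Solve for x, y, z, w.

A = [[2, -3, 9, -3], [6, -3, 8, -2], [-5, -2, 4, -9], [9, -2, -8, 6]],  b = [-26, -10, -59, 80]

(2, -4, -3, 5)

Forward elimination on [A|b]:
R2 <- R2 - (3)*R1:  [   0    6  -19    7   68 ]
R3 <- R3 - (-5/2)*R1:  [     0  -19/2   53/2  -33/2   -124 ]
R4 <- R4 - (9/2)*R1:  [     0   23/2  -97/2   39/2    197 ]
R3 <- R3 - (-19/12)*R2:  [      0       0  -43/12  -65/12   -49/3 ]
R4 <- R4 - (23/12)*R2:  [       0        0  -145/12    73/12    200/3 ]
R4 <- R4 - (145/43)*R3:  [       0        0        0  1047/43  5235/43 ]
Row echelon form:
[ 2  -3       9       -3  |      -26 ]
[ 0   6     -19        7  |       68 ]
[ 0   0  -43/12   -65/12  |    -49/3 ]
[ 0   0       0  1047/43  |  5235/43 ]
Back-substitution:
w = (5235/43) / (1047/43) = 5
z = (-49/3 - (-65/12)*(5)) / (-43/12) = -3
y = (68 - (-19)*(-3) - (7)*(5)) / 6 = -4
x = (-26 - (-3)*(-4) - (9)*(-3) - (-3)*(5)) / 2 = 2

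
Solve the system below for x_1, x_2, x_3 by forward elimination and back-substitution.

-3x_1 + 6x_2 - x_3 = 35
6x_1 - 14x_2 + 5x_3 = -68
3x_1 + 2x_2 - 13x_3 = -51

Forward elimination on [A|b]:
R2 <- R2 - (-2)*R1:  [  0  -2   3   2 ]
R3 <- R3 - (-1)*R1:  [   0    8  -14  -16 ]
R3 <- R3 - (-4)*R2:  [  0   0  -2  -8 ]
Row echelon form:
[ -3   6  -1  |  35 ]
[  0  -2   3  |   2 ]
[  0   0  -2  |  -8 ]
Back-substitution:
x_3 = (-8) / -2 = 4
x_2 = (2 - (3)*(4)) / -2 = 5
x_1 = (35 - (6)*(5) - (-1)*(4)) / -3 = -3

(-3, 5, 4)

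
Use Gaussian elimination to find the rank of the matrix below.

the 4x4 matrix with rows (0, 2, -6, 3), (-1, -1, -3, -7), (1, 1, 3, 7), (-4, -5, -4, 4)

rank(A) = 3

Row reduction:
R1 <-> R2   (pivot in column 1 was zero)
[ -1  -1  -3  -7 ]
[  0   2  -6   3 ]
[  1   1   3   7 ]
[ -4  -5  -4   4 ]
R3 <- R3 - (-1)*R1:  [ 0  0  0  0 ]
R4 <- R4 - (4)*R1:  [  0  -1   8  32 ]
R4 <- R4 - (-1/2)*R2:  [    0     0     5  67/2 ]
R3 <-> R4   (pivot in column 3 was zero)
[ -1  -1  -3    -7 ]
[  0   2  -6     3 ]
[  0   0   5  67/2 ]
[  0   0   0     0 ]
Row echelon form:
[ -1  -1  -3    -7 ]
[  0   2  -6     3 ]
[  0   0   5  67/2 ]
[  0   0   0     0 ]
Nonzero rows / pivot columns: 3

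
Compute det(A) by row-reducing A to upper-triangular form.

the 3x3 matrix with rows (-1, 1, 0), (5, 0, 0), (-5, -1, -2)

Forward elimination:
R2 <- R2 - (-5)*R1:  [ 0  5  0 ]
R3 <- R3 - (5)*R1:  [  0  -6  -2 ]
R3 <- R3 - (-6/5)*R2:  [  0   0  -2 ]
Upper-triangular form:
[ -1  1   0 ]
[  0  5   0 ]
[  0  0  -2 ]
det(A) = (-1)^0 * (-1) * (5) * (-2) = 10  (0 row swaps -> sign +1)

det(A) = 10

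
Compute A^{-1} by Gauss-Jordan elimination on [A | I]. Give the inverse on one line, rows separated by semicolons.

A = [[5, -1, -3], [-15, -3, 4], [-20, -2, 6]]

Gauss-Jordan on [A | I]:
R1 <- (1/5)*R1:  [    1  -1/5  -3/5  |   1/5     0     0 ]
R2 <- R2 - (-15)*R1:  [  0  -6  -5  |   3   1   0 ]
R3 <- R3 - (-20)*R1:  [  0  -6  -6  |   4   0   1 ]
R2 <- (1/-6)*R2:  [    0     1   5/6  |  -1/2  -1/6     0 ]
R1 <- R1 - (-1/5)*R2:  [      1       0  -13/30  |    1/10   -1/30       0 ]
R3 <- R3 - (-6)*R2:  [  0   0  -1  |   1  -1   1 ]
R3 <- (1/-1)*R3:  [  0   0   1  |  -1   1  -1 ]
R1 <- R1 - (-13/30)*R3:  [      1       0       0  |    -1/3     2/5  -13/30 ]
R2 <- R2 - (5/6)*R3:  [   0    1    0  |  1/3   -1  5/6 ]
Right block of [I | A^{-1}] is the inverse:
[ -1/3  2/5  -13/30 ]
[  1/3   -1     5/6 ]
[   -1    1      -1 ]

inverse = [-1/3 2/5 -13/30; 1/3 -1 5/6; -1 1 -1]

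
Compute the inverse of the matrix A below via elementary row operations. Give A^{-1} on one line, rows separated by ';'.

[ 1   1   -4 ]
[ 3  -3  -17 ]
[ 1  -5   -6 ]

inverse = [67/18 -13/9 29/18; -1/18 1/9 -5/18; 2/3 -1/3 1/3]

Gauss-Jordan on [A | I]:
R2 <- R2 - (3)*R1:  [  0  -6  -5  |  -3   1   0 ]
R3 <- R3 - (1)*R1:  [  0  -6  -2  |  -1   0   1 ]
R2 <- (1/-6)*R2:  [    0     1   5/6  |   1/2  -1/6     0 ]
R1 <- R1 - (1)*R2:  [     1      0  -29/6  |    1/2    1/6      0 ]
R3 <- R3 - (-6)*R2:  [  0   0   3  |   2  -1   1 ]
R3 <- (1/3)*R3:  [    0     0     1  |   2/3  -1/3   1/3 ]
R1 <- R1 - (-29/6)*R3:  [     1      0      0  |  67/18  -13/9  29/18 ]
R2 <- R2 - (5/6)*R3:  [     0      1      0  |  -1/18    1/9  -5/18 ]
Right block of [I | A^{-1}] is the inverse:
[ 67/18  -13/9  29/18 ]
[ -1/18    1/9  -5/18 ]
[   2/3   -1/3    1/3 ]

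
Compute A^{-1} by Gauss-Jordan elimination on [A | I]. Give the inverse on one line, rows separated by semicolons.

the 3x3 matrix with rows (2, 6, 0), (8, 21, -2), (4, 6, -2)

Gauss-Jordan on [A | I]:
R1 <- (1/2)*R1:  [   1    3    0  |  1/2    0    0 ]
R2 <- R2 - (8)*R1:  [  0  -3  -2  |  -4   1   0 ]
R3 <- R3 - (4)*R1:  [  0  -6  -2  |  -2   0   1 ]
R2 <- (1/-3)*R2:  [    0     1   2/3  |   4/3  -1/3     0 ]
R1 <- R1 - (3)*R2:  [    1     0    -2  |  -7/2     1     0 ]
R3 <- R3 - (-6)*R2:  [  0   0   2  |   6  -2   1 ]
R3 <- (1/2)*R3:  [   0    0    1  |    3   -1  1/2 ]
R1 <- R1 - (-2)*R3:  [   1    0    0  |  5/2   -1    1 ]
R2 <- R2 - (2/3)*R3:  [    0     1     0  |  -2/3   1/3  -1/3 ]
Right block of [I | A^{-1}] is the inverse:
[  5/2   -1     1 ]
[ -2/3  1/3  -1/3 ]
[    3   -1   1/2 ]

inverse = [5/2 -1 1; -2/3 1/3 -1/3; 3 -1 1/2]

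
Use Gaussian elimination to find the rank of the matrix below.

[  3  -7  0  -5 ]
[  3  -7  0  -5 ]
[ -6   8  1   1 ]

Row reduction:
R2 <- R2 - (1)*R1:  [ 0  0  0  0 ]
R3 <- R3 - (-2)*R1:  [  0  -6   1  -9 ]
R2 <-> R3   (pivot in column 2 was zero)
[ 3  -7  0  -5 ]
[ 0  -6  1  -9 ]
[ 0   0  0   0 ]
Row echelon form:
[ 3  -7  0  -5 ]
[ 0  -6  1  -9 ]
[ 0   0  0   0 ]
Nonzero rows / pivot columns: 2

rank(A) = 2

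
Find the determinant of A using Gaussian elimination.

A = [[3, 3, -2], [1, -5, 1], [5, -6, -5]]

Forward elimination:
R2 <- R2 - (1/3)*R1:  [   0   -6  5/3 ]
R3 <- R3 - (5/3)*R1:  [    0   -11  -5/3 ]
R3 <- R3 - (11/6)*R2:  [      0       0  -85/18 ]
Upper-triangular form:
[ 3   3      -2 ]
[ 0  -6     5/3 ]
[ 0   0  -85/18 ]
det(A) = (-1)^0 * (3) * (-6) * (-85/18) = 85  (0 row swaps -> sign +1)

det(A) = 85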